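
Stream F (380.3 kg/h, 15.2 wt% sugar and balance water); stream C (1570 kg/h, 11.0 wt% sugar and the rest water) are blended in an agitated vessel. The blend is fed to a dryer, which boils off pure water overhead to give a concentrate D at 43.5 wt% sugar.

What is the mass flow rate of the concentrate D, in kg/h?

sugar entering = 380.3×0.152 + 1570×0.110 = 230.51 kg/h.
All sugar reports to D, so D = 230.51/0.435 = 529.9 kg/h.

529.9 kg/h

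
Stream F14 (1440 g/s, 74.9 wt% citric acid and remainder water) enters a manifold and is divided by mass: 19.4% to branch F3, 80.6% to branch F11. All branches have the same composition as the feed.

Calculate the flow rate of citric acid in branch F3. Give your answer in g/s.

209.2 g/s

Branch F3 total = 0.194×1440 = 279.36 g/s.
citric acid in F3 = 0.749×279.36 = 209.24 g/s.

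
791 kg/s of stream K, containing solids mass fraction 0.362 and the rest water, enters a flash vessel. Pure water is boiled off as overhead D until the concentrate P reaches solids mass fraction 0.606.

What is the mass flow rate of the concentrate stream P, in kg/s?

solids is conserved: 791×0.362 = 286.34 kg/s all reports to the concentrate.
Concentrate = 286.34/(target fraction) = 472.51 kg/s.

472.5 kg/s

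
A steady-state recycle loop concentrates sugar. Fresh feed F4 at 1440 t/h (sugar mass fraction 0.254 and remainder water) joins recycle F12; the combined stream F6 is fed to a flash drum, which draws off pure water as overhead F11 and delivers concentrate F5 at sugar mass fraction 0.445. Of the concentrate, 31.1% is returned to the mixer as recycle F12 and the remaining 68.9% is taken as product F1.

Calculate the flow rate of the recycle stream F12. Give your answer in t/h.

371 t/h

Overall sugar balance (none leaves overhead): sugar in fresh feed = sugar in product, i.e. 1440×0.254 = (1−0.311)·F5·0.445.
F5 = 365.76/(0.445×0.689) = 1192.9 t/h.
Recycle F12 = 0.311×1192.9 = 371 t/h.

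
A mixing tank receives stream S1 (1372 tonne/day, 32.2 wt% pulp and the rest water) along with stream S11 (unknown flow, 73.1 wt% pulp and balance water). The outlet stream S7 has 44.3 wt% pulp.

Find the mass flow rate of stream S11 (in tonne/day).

Let S11 be the unknown flow. Total out = 1372 + S11.
pulp balance: 441.78 + 0.731·S11 = 0.443·(1372 + S11)
(0.731 − 0.443)·S11 = 0.443×1372 − 441.78 = 166.01
S11 = 166.01 / 0.288 = 576.43 tonne/day

576.4 tonne/day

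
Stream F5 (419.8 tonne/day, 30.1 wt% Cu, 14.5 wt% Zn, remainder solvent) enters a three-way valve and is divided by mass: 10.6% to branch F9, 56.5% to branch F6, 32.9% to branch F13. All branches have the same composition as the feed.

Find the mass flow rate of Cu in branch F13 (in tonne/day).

41.57 tonne/day

Branch F13 total = 0.329×419.8 = 138.11 tonne/day.
Cu in F13 = 0.301×138.11 = 41.572 tonne/day.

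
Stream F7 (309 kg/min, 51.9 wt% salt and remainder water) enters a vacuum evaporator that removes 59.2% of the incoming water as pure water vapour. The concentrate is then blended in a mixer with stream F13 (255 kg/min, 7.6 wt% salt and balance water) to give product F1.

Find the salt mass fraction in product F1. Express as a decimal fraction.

0.378

Vapour removed = 0.592×0.481×309 = 87.988 kg/min; concentrate = 221.01 kg/min.
salt reaching the mixer = 160.37 (from concentrate) + 255×0.076 = 179.75 kg/min.
Product flow = 221.01 + 255 = 476.01 kg/min; salt fraction = 0.378.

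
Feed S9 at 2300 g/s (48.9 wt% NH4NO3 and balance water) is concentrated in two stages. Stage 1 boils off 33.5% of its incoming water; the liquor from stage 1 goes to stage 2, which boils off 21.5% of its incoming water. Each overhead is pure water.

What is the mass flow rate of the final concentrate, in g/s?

water in feed = 2300×0.511 = 1175.3 g/s.
After stage 1: water left = (1−0.335)×1175.3 = 781.57; stream total = 1906.3 g/s.
After stage 2: water left = (1−0.215)×781.57 = 613.54; final concentrate = 1738.2 g/s.

1738 g/s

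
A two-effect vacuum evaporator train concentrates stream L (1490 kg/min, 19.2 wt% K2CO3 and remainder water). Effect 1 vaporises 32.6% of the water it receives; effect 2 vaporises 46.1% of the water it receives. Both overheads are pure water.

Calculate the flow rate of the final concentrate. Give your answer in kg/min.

723.4 kg/min

water in feed = 1490×0.808 = 1203.9 kg/min.
After stage 1: water left = (1−0.326)×1203.9 = 811.44; stream total = 1097.5 kg/min.
After stage 2: water left = (1−0.461)×811.44 = 437.37; final concentrate = 723.45 kg/min.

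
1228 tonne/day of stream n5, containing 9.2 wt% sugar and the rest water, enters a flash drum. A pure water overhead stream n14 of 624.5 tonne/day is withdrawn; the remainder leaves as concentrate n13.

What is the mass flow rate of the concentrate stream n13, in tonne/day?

603.5 tonne/day

Concentrate = 1228 − 624.5 = 603.5 tonne/day.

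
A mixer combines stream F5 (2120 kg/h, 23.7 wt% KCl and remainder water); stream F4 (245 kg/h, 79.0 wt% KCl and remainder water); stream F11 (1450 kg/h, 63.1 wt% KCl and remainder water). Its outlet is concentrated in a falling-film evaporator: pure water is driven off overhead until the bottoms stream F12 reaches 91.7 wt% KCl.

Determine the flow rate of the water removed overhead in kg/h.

2058 kg/h

KCl entering = 2120×0.237 + 245×0.790 + 1450×0.631 = 1610.9 kg/h.
All KCl reports to F12, so F12 = 1610.9/0.917 = 1756.8 kg/h.
Total feed = 3815 kg/h; overhead = 3815 − 1756.8 = 2058.2 kg/h.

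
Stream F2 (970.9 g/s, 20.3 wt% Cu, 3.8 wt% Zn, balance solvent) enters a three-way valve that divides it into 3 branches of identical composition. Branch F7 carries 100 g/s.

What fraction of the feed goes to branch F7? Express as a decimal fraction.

0.103

Fraction to F7 = 100/970.9 = 0.1030.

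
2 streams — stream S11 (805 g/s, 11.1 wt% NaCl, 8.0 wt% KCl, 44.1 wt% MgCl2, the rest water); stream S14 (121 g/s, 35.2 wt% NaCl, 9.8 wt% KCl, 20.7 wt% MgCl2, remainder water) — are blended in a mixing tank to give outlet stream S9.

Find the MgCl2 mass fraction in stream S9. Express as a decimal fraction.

0.4104

Total flow out = 805 + 121 = 926 g/s.
MgCl2 in = 805×0.441 + 121×0.207 = 380.05 g/s.
MgCl2 mass fraction in S9 = 380.05/926 = 0.4104.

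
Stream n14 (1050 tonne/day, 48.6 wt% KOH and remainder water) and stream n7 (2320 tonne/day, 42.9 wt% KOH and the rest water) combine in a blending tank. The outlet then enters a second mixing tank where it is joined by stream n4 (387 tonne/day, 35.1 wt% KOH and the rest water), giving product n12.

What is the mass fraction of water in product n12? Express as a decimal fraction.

Overall, product flow = 3757 tonne/day.
water in = 1050×0.514 + 2320×0.571 + 387×0.649 = 2115.6 tonne/day.
water fraction in n12 = 0.563.

0.563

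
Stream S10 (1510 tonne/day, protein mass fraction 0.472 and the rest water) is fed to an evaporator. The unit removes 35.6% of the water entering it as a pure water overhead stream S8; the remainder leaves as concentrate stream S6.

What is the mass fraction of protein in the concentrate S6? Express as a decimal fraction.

0.581

protein is not removed: 1510×0.472 = 712.72 tonne/day of protein enters S6.
water entering = 1510×0.528 = 797.28 tonne/day; overhead removed = 0.356×797.28 = 283.83 tonne/day.
Concentrate = 1510 − 283.83 = 1226.2 tonne/day.
Mass fraction = 712.72/1226.2 = 0.581.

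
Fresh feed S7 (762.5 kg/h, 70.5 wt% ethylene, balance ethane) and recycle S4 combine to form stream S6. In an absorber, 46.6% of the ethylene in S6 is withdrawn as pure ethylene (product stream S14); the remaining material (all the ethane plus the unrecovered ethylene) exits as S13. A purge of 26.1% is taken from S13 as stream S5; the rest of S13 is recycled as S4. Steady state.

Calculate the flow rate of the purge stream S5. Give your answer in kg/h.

348.7 kg/h

ethane enters only via S7 and leaves only via the purge: 762.5×0.295 = 0.261×(ethane in S13), and the absorber passes all ethane, so ethane in S6 = ethane in S13 = 861.83 kg/h.
ethylene in S6: m_A = 762.5×0.705 + (1−0.261)·(1−0.466)·m_A, so m_A = 537.56/0.6054 = 887.98 kg/h.
S13 = (1−0.466)×887.98 + 861.83 = 1336 kg/h.
Purge S5 = 0.261×1336 = 348.7 kg/h.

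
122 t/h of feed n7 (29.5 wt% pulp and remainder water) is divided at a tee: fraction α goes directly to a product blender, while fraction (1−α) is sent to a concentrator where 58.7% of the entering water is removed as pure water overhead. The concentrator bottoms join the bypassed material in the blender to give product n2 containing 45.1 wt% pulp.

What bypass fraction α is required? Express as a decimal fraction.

All 122×0.295 = 35.99 t/h of pulp reaches n2, so n2 = 35.99/0.451 = 79.8 t/h and vapour = 42.2 t/h.
The evaporator receives (1−α)·122 of feed at 0.705 water and removes 0.587 of that water:
0.587×0.705×(1−α)×122 = 42.2
(1−α) = 42.2/50.488 = 0.8358;  α = 0.1642.

0.164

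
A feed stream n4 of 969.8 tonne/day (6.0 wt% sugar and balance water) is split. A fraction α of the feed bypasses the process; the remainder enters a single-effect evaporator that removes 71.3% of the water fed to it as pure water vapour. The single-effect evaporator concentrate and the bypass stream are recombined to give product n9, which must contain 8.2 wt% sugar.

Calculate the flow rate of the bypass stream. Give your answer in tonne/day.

All 969.8×0.060 = 58.188 tonne/day of sugar reaches n9, so n9 = 58.188/0.082 = 709.61 tonne/day and vapour = 260.19 tonne/day.
The evaporator receives (1−α)·969.8 of feed at 0.940 water and removes 0.713 of that water:
0.713×0.940×(1−α)×969.8 = 260.19
(1−α) = 260.19/649.98 = 0.4003;  α = 0.5997.
Bypass flow = 0.5997×969.8 = 581.58 tonne/day.

581.6 tonne/day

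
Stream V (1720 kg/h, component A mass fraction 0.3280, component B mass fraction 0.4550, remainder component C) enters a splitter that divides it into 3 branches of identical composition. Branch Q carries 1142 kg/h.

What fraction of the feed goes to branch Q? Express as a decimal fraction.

Fraction to Q = 1142/1720 = 0.6640.

0.664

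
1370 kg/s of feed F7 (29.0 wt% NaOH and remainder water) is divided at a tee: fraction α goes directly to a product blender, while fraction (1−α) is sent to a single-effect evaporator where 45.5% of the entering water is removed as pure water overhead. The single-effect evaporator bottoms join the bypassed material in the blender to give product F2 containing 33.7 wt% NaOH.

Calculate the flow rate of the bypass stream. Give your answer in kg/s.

All 1370×0.290 = 397.3 kg/s of NaOH reaches F2, so F2 = 397.3/0.337 = 1178.9 kg/s and vapour = 191.07 kg/s.
The evaporator receives (1−α)·1370 of feed at 0.710 water and removes 0.455 of that water:
0.455×0.710×(1−α)×1370 = 191.07
(1−α) = 191.07/442.58 = 0.4317;  α = 0.5683.
Bypass flow = 0.5683×1370 = 778.55 kg/s.

778.5 kg/s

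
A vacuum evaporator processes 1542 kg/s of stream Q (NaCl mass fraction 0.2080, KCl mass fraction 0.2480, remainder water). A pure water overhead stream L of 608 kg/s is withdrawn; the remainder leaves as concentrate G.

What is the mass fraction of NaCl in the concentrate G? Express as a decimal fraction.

0.3434

NaCl is not removed: 1542×0.208 = 320.74 kg/s of NaCl enters G.
Concentrate = 1542 − 608 = 934 kg/s.
Mass fraction = 320.74/934 = 0.3434.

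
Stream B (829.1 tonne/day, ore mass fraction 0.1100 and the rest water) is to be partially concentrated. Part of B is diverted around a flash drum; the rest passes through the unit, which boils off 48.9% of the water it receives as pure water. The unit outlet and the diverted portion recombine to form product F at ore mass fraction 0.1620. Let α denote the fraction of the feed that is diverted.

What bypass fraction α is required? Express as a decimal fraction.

0.262

All 829.1×0.110 = 91.201 tonne/day of ore reaches F, so F = 91.201/0.162 = 562.97 tonne/day and vapour = 266.13 tonne/day.
The evaporator receives (1−α)·829.1 of feed at 0.890 water and removes 0.489 of that water:
0.489×0.890×(1−α)×829.1 = 266.13
(1−α) = 266.13/360.83 = 0.7375;  α = 0.2625.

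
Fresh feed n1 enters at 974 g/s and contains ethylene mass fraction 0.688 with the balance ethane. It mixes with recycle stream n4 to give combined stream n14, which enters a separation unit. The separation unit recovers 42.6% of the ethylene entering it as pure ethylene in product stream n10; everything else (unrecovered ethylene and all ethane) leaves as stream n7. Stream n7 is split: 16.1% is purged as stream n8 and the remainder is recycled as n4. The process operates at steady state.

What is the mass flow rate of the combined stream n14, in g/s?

ethane enters only via n1 and leaves only via the purge: 974×0.312 = 0.161×(ethane in n7), and the separation unit passes all ethane, so ethane in n14 = ethane in n7 = 1887.5 g/s.
ethylene in n14: m_A = 974×0.688 + (1−0.161)·(1−0.426)·m_A, so m_A = 670.11/0.5184 = 1292.6 g/s.
n14 = 1292.6 + 1887.5 = 3180.1 g/s.

3180 g/s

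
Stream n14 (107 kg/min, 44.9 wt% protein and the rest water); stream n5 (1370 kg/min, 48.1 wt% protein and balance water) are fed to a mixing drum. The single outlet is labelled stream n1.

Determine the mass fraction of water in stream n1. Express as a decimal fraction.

Total flow out = 107 + 1370 = 1477 kg/min.
water in = 107×0.551 + 1370×0.519 = 769.99 kg/min.
water mass fraction in n1 = 769.99/1477 = 0.5213.

0.5213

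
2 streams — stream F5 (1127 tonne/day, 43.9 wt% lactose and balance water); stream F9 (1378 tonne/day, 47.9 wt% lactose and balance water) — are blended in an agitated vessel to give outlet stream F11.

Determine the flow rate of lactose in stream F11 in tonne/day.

1155 tonne/day

lactose out = lactose in = 1127×0.439 + 1378×0.479 = 1154.8 tonne/day.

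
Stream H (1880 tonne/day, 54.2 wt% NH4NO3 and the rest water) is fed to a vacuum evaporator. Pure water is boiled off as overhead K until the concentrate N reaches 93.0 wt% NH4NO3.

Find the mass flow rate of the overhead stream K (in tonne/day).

784.3 tonne/day

NH4NO3 is conserved: 1880×0.542 = 1019 tonne/day all reports to the concentrate.
Concentrate = 1019/(target fraction) = 1095.7 tonne/day.
Overhead = 1880 − 1095.7 = 784.34 tonne/day.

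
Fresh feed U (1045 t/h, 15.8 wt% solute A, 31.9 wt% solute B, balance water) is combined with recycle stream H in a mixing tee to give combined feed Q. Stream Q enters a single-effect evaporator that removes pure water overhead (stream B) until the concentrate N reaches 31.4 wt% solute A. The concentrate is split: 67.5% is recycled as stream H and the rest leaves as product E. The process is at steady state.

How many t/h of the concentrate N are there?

1618 t/h

Overall solute A balance (none leaves overhead): solute A in fresh feed = solute A in product, i.e. 1045×0.158 = (1−0.675)·N·0.314.
N = 165.11/(0.314×0.325) = 1617.9 t/h.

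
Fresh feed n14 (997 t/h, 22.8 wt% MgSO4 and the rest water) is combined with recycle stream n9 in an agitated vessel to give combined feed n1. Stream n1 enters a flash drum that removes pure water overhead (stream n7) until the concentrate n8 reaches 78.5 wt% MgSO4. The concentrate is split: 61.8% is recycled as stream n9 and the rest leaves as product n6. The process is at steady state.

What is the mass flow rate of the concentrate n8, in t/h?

Overall MgSO4 balance (none leaves overhead): MgSO4 in fresh feed = MgSO4 in product, i.e. 997×0.228 = (1−0.618)·n8·0.785.
n8 = 227.32/(0.785×0.382) = 758.05 t/h.

758 t/h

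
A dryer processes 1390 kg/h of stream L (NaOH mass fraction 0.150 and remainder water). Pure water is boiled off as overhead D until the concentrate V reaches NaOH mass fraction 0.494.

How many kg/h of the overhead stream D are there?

967.9 kg/h

NaOH is conserved: 1390×0.150 = 208.5 kg/h all reports to the concentrate.
Concentrate = 208.5/(target fraction) = 422.06 kg/h.
Overhead = 1390 − 422.06 = 967.94 kg/h.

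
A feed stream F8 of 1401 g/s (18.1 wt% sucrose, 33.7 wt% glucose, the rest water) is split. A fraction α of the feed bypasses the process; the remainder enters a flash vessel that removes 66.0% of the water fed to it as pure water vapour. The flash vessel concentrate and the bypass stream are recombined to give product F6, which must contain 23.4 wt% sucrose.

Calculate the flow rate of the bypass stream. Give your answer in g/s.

All 1401×0.181 = 253.58 g/s of sucrose reaches F6, so F6 = 253.58/0.234 = 1083.7 g/s and vapour = 317.32 g/s.
The evaporator receives (1−α)·1401 of feed at 0.482 water and removes 0.660 of that water:
0.660×0.482×(1−α)×1401 = 317.32
(1−α) = 317.32/445.69 = 0.7120;  α = 0.2880.
Bypass flow = 0.2880×1401 = 403.51 g/s.

403.5 g/s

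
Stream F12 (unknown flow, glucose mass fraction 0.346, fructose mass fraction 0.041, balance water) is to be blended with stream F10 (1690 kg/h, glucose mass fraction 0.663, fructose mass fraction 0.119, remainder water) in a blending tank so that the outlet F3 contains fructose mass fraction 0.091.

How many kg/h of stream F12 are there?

Let F12 be the unknown flow. Total out = 1690 + F12.
fructose balance: 201.11 + 0.041·F12 = 0.091·(1690 + F12)
(0.041 − 0.091)·F12 = 0.091×1690 − 201.11 = -47.32
F12 = -47.32 / -0.050 = 946.4 kg/h

946.4 kg/h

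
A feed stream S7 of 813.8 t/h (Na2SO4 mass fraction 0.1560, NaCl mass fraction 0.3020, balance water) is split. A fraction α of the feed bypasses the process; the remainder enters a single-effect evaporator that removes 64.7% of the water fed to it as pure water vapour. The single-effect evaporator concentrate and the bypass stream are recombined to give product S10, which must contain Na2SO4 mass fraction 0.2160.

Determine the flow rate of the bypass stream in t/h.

All 813.8×0.156 = 126.95 t/h of Na2SO4 reaches S10, so S10 = 126.95/0.216 = 587.74 t/h and vapour = 226.06 t/h.
The evaporator receives (1−α)·813.8 of feed at 0.542 water and removes 0.647 of that water:
0.647×0.542×(1−α)×813.8 = 226.06
(1−α) = 226.06/285.38 = 0.7921;  α = 0.2079.
Bypass flow = 0.2079×813.8 = 169.17 t/h.

169.2 t/h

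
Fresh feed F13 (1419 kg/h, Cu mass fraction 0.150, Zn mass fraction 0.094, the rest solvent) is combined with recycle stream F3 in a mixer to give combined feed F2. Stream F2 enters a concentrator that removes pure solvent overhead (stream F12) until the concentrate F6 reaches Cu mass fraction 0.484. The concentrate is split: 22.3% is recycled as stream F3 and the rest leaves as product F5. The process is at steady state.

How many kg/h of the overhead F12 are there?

Overall Cu balance (none leaves overhead): Cu in fresh feed = Cu in product, i.e. 1419×0.150 = (1−0.223)·F6·0.484.
F6 = 212.85/(0.484×0.777) = 565.99 kg/h.
Recycle F3 = 0.223×565.99 = 126.22 kg/h.
Combined feed F2 = 1419 + 126.22 = 1545.2 kg/h.
Overhead F12 = F2 − F6 = 1545.2 − 565.99 = 979.23 kg/h.

979.2 kg/h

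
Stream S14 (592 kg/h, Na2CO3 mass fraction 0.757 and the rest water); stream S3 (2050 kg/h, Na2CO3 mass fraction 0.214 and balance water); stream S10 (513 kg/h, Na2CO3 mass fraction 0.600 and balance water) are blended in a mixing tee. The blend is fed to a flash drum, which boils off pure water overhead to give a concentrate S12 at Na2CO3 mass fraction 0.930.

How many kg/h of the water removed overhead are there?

1870 kg/h

Na2CO3 entering = 592×0.757 + 2050×0.214 + 513×0.600 = 1194.6 kg/h.
All Na2CO3 reports to S12, so S12 = 1194.6/0.930 = 1284.6 kg/h.
Total feed = 3155 kg/h; overhead = 3155 − 1284.6 = 1870.4 kg/h.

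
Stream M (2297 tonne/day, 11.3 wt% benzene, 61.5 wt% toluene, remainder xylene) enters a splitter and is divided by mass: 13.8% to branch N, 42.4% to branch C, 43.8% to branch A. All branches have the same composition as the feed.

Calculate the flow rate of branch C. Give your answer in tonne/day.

973.9 tonne/day

Branch C flow = 0.424×2297 = 973.93 tonne/day.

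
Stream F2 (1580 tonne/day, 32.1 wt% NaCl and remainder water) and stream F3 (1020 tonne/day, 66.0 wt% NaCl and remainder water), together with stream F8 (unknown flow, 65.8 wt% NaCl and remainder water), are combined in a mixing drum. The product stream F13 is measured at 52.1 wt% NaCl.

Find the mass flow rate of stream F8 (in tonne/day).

1272 tonne/day

Let F8 be the unknown flow. Total out = 2600 + F8.
NaCl balance: 1180.4 + 0.658·F8 = 0.521·(2600 + F8)
(0.658 − 0.521)·F8 = 0.521×2600 − 1180.4 = 174.22
F8 = 174.22 / 0.137 = 1271.7 tonne/day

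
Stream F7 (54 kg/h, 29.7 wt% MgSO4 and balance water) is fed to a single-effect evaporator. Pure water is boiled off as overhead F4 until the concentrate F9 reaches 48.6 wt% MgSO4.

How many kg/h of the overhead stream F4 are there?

MgSO4 is conserved: 54×0.297 = 16.038 kg/h all reports to the concentrate.
Concentrate = 16.038/(target fraction) = 33 kg/h.
Overhead = 54 − 33 = 21 kg/h.

21 kg/h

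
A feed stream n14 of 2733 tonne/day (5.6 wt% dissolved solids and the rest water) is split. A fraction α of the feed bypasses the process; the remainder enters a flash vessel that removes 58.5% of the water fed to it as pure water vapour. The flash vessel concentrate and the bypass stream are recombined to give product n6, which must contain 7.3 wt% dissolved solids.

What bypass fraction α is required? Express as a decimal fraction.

All 2733×0.056 = 153.05 tonne/day of dissolved solids reaches n6, so n6 = 153.05/0.073 = 2096.5 tonne/day and vapour = 636.45 tonne/day.
The evaporator receives (1−α)·2733 of feed at 0.944 water and removes 0.585 of that water:
0.585×0.944×(1−α)×2733 = 636.45
(1−α) = 636.45/1509.3 = 0.4217;  α = 0.5783.

0.578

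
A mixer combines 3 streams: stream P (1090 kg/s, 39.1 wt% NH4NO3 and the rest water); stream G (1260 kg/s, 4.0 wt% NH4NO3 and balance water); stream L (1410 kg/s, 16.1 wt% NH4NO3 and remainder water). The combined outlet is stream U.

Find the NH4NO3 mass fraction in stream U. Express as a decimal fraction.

0.1871

Total flow out = 1090 + 1260 + 1410 = 3760 kg/s.
NH4NO3 in = 1090×0.391 + 1260×0.040 + 1410×0.161 = 703.6 kg/s.
NH4NO3 mass fraction in U = 703.6/3760 = 0.1871.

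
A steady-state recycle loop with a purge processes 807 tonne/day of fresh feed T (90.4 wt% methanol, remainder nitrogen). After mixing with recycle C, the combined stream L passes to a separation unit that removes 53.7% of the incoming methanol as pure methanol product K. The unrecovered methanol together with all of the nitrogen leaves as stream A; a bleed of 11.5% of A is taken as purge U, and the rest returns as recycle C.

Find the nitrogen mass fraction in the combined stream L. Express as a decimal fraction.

nitrogen enters only via T and leaves only via the purge: 807×0.096 = 0.115×(nitrogen in A), and the separation unit passes all nitrogen, so nitrogen in L = nitrogen in A = 673.67 tonne/day.
methanol in L: m_A = 807×0.904 + (1−0.115)·(1−0.537)·m_A, so m_A = 729.53/0.5902 = 1236 tonne/day.
L = 1236 + 673.67 = 1909.6 tonne/day.
nitrogen fraction in L = 673.67/1909.6 = 0.3528.

0.3528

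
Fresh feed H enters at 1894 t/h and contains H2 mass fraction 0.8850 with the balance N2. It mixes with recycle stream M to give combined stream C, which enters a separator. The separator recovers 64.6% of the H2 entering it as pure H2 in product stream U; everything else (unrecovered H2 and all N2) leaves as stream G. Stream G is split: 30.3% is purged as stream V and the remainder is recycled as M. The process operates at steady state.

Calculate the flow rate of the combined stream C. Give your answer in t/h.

N2 enters only via H and leaves only via the purge: 1894×0.115 = 0.303×(N2 in G), and the separator passes all N2, so N2 in C = N2 in G = 718.84 t/h.
H2 in C: m_A = 1894×0.885 + (1−0.303)·(1−0.646)·m_A, so m_A = 1676.2/0.7533 = 2225.2 t/h.
C = 2225.2 + 718.84 = 2944.1 t/h.

2944 t/h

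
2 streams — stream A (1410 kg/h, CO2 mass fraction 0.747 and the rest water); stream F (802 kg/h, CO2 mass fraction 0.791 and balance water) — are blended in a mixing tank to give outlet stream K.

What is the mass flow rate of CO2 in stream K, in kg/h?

CO2 out = CO2 in = 1410×0.747 + 802×0.791 = 1687.7 kg/h.

1688 kg/h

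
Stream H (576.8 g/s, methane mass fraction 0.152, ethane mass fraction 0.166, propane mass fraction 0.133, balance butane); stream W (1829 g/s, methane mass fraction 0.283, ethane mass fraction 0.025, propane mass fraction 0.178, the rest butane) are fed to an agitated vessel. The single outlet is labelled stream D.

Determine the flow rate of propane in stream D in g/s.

402.3 g/s

propane out = propane in = 576.8×0.133 + 1829×0.178 = 402.28 g/s.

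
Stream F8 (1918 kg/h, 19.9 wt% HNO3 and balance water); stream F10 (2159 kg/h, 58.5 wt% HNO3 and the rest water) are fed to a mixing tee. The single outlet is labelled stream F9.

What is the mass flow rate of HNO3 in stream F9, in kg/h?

HNO3 out = HNO3 in = 1918×0.199 + 2159×0.585 = 1644.7 kg/h.

1645 kg/h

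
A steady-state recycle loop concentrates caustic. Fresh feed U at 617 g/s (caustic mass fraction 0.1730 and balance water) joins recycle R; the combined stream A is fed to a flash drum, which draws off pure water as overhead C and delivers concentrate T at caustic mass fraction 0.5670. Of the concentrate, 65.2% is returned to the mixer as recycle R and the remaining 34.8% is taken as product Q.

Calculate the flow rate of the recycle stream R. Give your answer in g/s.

352.7 g/s

Overall caustic balance (none leaves overhead): caustic in fresh feed = caustic in product, i.e. 617×0.173 = (1−0.652)·T·0.567.
T = 106.74/(0.567×0.348) = 540.96 g/s.
Recycle R = 0.652×540.96 = 352.71 g/s.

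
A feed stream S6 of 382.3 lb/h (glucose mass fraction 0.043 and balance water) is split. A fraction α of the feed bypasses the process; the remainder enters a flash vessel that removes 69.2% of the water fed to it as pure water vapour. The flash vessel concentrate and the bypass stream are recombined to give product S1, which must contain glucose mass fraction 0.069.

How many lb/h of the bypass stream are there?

All 382.3×0.043 = 16.439 lb/h of glucose reaches S1, so S1 = 16.439/0.069 = 238.24 lb/h and vapour = 144.06 lb/h.
The evaporator receives (1−α)·382.3 of feed at 0.957 water and removes 0.692 of that water:
0.692×0.957×(1−α)×382.3 = 144.06
(1−α) = 144.06/253.18 = 0.5690;  α = 0.4310.
Bypass flow = 0.4310×382.3 = 164.77 lb/h.

164.8 lb/h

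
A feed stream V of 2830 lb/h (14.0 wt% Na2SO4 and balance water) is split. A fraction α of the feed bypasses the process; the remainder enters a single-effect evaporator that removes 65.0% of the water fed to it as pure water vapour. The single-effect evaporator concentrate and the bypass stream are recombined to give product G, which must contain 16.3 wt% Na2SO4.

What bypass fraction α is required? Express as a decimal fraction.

0.748

All 2830×0.140 = 396.2 lb/h of Na2SO4 reaches G, so G = 396.2/0.163 = 2430.7 lb/h and vapour = 399.33 lb/h.
The evaporator receives (1−α)·2830 of feed at 0.860 water and removes 0.650 of that water:
0.650×0.860×(1−α)×2830 = 399.33
(1−α) = 399.33/1582 = 0.2524;  α = 0.7476.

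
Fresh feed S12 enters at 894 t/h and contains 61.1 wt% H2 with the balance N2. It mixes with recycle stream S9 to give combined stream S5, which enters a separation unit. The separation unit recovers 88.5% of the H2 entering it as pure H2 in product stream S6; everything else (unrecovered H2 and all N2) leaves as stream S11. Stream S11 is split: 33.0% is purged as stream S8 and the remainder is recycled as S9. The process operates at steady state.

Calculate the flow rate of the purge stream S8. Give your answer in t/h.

370.2 t/h

N2 enters only via S12 and leaves only via the purge: 894×0.389 = 0.330×(N2 in S11), and the separation unit passes all N2, so N2 in S5 = N2 in S11 = 1053.8 t/h.
H2 in S5: m_A = 894×0.611 + (1−0.330)·(1−0.885)·m_A, so m_A = 546.23/0.9230 = 591.83 t/h.
S11 = (1−0.885)×591.83 + 1053.8 = 1121.9 t/h.
Purge S8 = 0.330×1121.9 = 370.23 t/h.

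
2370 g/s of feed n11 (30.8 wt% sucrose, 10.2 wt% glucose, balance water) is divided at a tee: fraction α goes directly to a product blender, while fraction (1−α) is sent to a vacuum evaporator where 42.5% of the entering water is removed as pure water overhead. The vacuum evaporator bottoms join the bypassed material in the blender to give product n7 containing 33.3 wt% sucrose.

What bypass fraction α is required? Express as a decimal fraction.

All 2370×0.308 = 729.96 g/s of sucrose reaches n7, so n7 = 729.96/0.333 = 2192.1 g/s and vapour = 177.93 g/s.
The evaporator receives (1−α)·2370 of feed at 0.590 water and removes 0.425 of that water:
0.425×0.590×(1−α)×2370 = 177.93
(1−α) = 177.93/594.28 = 0.2994;  α = 0.7006.

0.701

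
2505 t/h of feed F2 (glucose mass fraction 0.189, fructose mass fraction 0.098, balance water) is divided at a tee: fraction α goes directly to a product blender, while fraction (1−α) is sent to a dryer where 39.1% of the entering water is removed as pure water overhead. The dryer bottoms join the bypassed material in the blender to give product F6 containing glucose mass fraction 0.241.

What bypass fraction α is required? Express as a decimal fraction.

All 2505×0.189 = 473.44 t/h of glucose reaches F6, so F6 = 473.44/0.241 = 1964.5 t/h and vapour = 540.5 t/h.
The evaporator receives (1−α)·2505 of feed at 0.713 water and removes 0.391 of that water:
0.391×0.713×(1−α)×2505 = 540.5
(1−α) = 540.5/698.35 = 0.7740;  α = 0.2260.

0.226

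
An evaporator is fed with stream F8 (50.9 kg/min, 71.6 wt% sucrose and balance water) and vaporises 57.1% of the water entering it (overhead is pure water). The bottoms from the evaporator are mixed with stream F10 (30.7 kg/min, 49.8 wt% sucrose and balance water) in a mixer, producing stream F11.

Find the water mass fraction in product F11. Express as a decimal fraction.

0.2947

Vapour removed = 0.571×0.284×50.9 = 8.2541 kg/min; concentrate = 42.646 kg/min.
water reaching the mixer = 6.2015 (from concentrate) + 30.7×0.502 = 21.613 kg/min.
Product flow = 42.646 + 30.7 = 73.346 kg/min; water fraction = 0.2947.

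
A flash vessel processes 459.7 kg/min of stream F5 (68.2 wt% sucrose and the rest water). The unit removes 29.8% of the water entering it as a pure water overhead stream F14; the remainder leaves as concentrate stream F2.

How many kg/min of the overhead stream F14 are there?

water entering = 459.7×0.318 = 146.18 kg/min; overhead removed = 0.298×146.18 = 43.563 kg/min.

43.56 kg/min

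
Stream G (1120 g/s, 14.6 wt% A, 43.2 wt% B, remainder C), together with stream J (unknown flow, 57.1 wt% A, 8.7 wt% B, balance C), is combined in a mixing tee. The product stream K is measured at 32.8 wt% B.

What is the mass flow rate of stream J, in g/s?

Let J be the unknown flow. Total out = 1120 + J.
B balance: 483.84 + 0.087·J = 0.328·(1120 + J)
(0.087 − 0.328)·J = 0.328×1120 − 483.84 = -116.48
J = -116.48 / -0.241 = 483.32 g/s

483.3 g/s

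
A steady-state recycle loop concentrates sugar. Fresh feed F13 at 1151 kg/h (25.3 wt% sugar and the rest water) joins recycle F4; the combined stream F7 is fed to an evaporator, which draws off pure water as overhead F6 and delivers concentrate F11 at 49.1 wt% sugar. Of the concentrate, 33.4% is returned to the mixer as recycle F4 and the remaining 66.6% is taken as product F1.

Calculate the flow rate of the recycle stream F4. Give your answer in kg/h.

Overall sugar balance (none leaves overhead): sugar in fresh feed = sugar in product, i.e. 1151×0.253 = (1−0.334)·F11·0.491.
F11 = 291.2/(0.491×0.666) = 890.51 kg/h.
Recycle F4 = 0.334×890.51 = 297.43 kg/h.

297.4 kg/h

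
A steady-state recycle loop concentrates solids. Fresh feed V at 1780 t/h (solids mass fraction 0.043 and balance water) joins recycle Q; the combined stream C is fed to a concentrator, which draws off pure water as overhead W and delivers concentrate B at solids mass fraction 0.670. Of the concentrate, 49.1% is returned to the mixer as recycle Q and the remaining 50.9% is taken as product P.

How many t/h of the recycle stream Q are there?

Overall solids balance (none leaves overhead): solids in fresh feed = solids in product, i.e. 1780×0.043 = (1−0.491)·B·0.670.
B = 76.54/(0.670×0.509) = 224.44 t/h.
Recycle Q = 0.491×224.44 = 110.2 t/h.

110.2 t/h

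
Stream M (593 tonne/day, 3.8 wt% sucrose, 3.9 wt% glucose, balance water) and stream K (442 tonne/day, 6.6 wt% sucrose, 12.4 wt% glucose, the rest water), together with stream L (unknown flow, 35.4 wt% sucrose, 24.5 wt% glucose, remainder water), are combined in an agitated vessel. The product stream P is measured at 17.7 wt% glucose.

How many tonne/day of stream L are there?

1548 tonne/day

Let L be the unknown flow. Total out = 1035 + L.
glucose balance: 77.935 + 0.245·L = 0.177·(1035 + L)
(0.245 − 0.177)·L = 0.177×1035 − 77.935 = 105.26
L = 105.26 / 0.068 = 1547.9 tonne/day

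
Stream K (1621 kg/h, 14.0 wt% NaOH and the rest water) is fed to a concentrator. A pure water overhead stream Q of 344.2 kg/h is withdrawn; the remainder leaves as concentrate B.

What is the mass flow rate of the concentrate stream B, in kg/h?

Concentrate = 1621 − 344.2 = 1276.8 kg/h.

1277 kg/h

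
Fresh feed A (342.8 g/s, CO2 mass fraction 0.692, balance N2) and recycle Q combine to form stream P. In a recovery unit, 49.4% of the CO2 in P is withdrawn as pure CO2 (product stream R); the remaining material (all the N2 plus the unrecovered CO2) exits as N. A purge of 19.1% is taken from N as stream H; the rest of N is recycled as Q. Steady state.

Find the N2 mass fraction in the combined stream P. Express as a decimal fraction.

N2 enters only via A and leaves only via the purge: 342.8×0.308 = 0.191×(N2 in N), and the recovery unit passes all N2, so N2 in P = N2 in N = 552.79 g/s.
CO2 in P: m_A = 342.8×0.692 + (1−0.191)·(1−0.494)·m_A, so m_A = 237.22/0.5906 = 401.62 g/s.
P = 401.62 + 552.79 = 954.41 g/s.
N2 fraction in P = 552.79/954.41 = 0.579.

0.579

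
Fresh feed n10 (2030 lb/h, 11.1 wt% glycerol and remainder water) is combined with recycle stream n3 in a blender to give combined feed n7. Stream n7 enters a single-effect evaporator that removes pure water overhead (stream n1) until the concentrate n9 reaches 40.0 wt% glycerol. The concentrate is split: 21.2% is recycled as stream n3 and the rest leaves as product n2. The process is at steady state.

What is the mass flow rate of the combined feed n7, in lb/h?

Overall glycerol balance (none leaves overhead): glycerol in fresh feed = glycerol in product, i.e. 2030×0.111 = (1−0.212)·n9·0.400.
n9 = 225.33/(0.400×0.788) = 714.88 lb/h.
Recycle n3 = 0.212×714.88 = 151.55 lb/h.
Combined feed n7 = 2030 + 151.55 = 2181.6 lb/h.

2182 lb/h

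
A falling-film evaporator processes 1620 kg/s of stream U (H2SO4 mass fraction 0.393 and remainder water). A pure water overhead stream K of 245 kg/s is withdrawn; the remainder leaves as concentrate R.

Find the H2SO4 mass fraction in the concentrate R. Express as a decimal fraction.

0.463

H2SO4 is not removed: 1620×0.393 = 636.66 kg/s of H2SO4 enters R.
Concentrate = 1620 − 245 = 1375 kg/s.
Mass fraction = 636.66/1375 = 0.463.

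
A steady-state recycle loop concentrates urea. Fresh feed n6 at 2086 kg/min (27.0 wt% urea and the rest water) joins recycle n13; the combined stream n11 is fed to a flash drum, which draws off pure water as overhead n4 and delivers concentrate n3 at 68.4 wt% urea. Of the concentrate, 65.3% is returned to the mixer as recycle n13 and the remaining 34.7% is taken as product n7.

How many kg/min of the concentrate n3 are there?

2373 kg/min

Overall urea balance (none leaves overhead): urea in fresh feed = urea in product, i.e. 2086×0.270 = (1−0.653)·n3·0.684.
n3 = 563.22/(0.684×0.347) = 2373 kg/min.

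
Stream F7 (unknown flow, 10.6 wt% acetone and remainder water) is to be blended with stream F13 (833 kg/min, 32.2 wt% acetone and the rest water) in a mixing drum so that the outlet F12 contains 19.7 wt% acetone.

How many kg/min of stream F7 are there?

Let F7 be the unknown flow. Total out = 833 + F7.
acetone balance: 268.23 + 0.106·F7 = 0.197·(833 + F7)
(0.106 − 0.197)·F7 = 0.197×833 − 268.23 = -104.12
F7 = -104.12 / -0.091 = 1144.2 kg/min

1144 kg/min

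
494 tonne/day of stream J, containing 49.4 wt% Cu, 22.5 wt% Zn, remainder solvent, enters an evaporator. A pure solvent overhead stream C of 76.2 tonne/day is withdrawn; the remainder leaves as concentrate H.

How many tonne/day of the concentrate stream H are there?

Concentrate = 494 − 76.2 = 417.8 tonne/day.

417.8 tonne/day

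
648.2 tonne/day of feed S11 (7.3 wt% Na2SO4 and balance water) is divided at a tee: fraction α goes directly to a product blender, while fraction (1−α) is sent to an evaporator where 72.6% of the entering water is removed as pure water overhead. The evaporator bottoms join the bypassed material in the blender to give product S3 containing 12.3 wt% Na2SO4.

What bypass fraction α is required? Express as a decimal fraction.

All 648.2×0.073 = 47.319 tonne/day of Na2SO4 reaches S3, so S3 = 47.319/0.123 = 384.7 tonne/day and vapour = 263.5 tonne/day.
The evaporator receives (1−α)·648.2 of feed at 0.927 water and removes 0.726 of that water:
0.726×0.927×(1−α)×648.2 = 263.5
(1−α) = 263.5/436.24 = 0.6040;  α = 0.3960.

0.396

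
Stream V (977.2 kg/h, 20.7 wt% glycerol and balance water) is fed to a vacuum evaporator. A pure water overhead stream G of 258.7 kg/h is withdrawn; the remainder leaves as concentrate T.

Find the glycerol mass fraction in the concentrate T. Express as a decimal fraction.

glycerol is not removed: 977.2×0.207 = 202.28 kg/h of glycerol enters T.
Concentrate = 977.2 − 258.7 = 718.5 kg/h.
Mass fraction = 202.28/718.5 = 0.282.

0.282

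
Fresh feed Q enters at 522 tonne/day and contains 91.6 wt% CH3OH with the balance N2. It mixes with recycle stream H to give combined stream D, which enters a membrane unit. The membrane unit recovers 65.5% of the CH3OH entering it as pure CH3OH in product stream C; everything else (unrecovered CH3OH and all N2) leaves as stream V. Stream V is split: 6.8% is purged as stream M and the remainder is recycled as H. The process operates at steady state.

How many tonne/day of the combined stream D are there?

N2 enters only via Q and leaves only via the purge: 522×0.084 = 0.068×(N2 in V), and the membrane unit passes all N2, so N2 in D = N2 in V = 644.82 tonne/day.
CH3OH in D: m_A = 522×0.916 + (1−0.068)·(1−0.655)·m_A, so m_A = 478.15/0.6785 = 704.76 tonne/day.
D = 704.76 + 644.82 = 1349.6 tonne/day.

1350 tonne/day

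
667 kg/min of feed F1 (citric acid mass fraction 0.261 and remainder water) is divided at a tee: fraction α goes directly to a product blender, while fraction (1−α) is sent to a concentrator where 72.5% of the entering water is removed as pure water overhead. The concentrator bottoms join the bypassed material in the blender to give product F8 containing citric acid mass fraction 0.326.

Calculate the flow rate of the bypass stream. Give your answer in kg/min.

All 667×0.261 = 174.09 kg/min of citric acid reaches F8, so F8 = 174.09/0.326 = 534.01 kg/min and vapour = 132.99 kg/min.
The evaporator receives (1−α)·667 of feed at 0.739 water and removes 0.725 of that water:
0.725×0.739×(1−α)×667 = 132.99
(1−α) = 132.99/357.36 = 0.3721;  α = 0.6279.
Bypass flow = 0.6279×667 = 418.78 kg/min.

418.8 kg/min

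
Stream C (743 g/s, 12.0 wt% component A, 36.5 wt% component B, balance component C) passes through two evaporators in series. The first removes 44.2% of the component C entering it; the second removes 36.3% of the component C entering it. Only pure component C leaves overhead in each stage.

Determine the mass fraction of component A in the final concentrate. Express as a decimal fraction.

component C in feed = 743×0.515 = 382.64 g/s.
After stage 1: component C left = (1−0.442)×382.64 = 213.52; stream total = 573.87 g/s.
After stage 2: component C left = (1−0.363)×213.52 = 136.01; final concentrate = 496.36 g/s.
component A fraction = 89.16/496.36 = 0.180.

0.180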